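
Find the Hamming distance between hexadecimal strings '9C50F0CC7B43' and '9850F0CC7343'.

Differing positions: 2, 10. Hamming distance = 2.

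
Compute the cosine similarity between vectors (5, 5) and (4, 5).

With u = (5, 5), v = (4, 5):
u·v = 5·4 + 5·5 = 20 + 25 = 45.
|u| = √(5² + 5²) = √50, |v| = √(4² + 5²) = √41, so |u||v| = √(50·41) = √2050.
cos θ = (u·v)/(|u||v|) = 45/√2050 ≈ 0.9939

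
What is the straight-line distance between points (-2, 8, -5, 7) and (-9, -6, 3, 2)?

√(Σ(x_i - y_i)²) = √((-2 - (-9))² + (8 - (-6))² + (-5 - 3)² + (7 - 2)²)
= √(7² + 14² + (-8)² + 5²) = √(49 + 196 + 64 + 25) = √334 ≈ 18.2757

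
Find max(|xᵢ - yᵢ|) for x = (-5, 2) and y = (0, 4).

max(|x_i - y_i|) = max(|-5 - 0|, |2 - 4|) = max(5, 2) = 5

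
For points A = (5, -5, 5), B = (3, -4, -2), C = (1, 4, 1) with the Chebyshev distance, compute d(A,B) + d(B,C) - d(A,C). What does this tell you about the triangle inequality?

d(A,B) = max(2, 1, 7) = 7, d(B,C) = max(2, 8, 3) = 8, d(A,C) = max(4, 9, 4) = 9.
d(A,B) + d(B,C) - d(A,C) = 7 + 8 - 9 = 15 - 9 = 6. This is ≥ 0, so the triangle inequality holds for these points.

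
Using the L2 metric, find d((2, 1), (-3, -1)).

√(Σ(x_i - y_i)²) = √((2 - (-3))² + (1 - (-1))²)
= √(5² + 2²) = √(25 + 4) = √29 ≈ 5.3852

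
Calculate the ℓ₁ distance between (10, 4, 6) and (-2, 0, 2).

Σ|x_i - y_i| = |10 - (-2)| + |4 - 0| + |6 - 2| = 12 + 4 + 4 = 20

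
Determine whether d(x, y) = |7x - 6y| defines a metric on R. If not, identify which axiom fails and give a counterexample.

No. d fails symmetry: d(2, 8) = |7·2 - 6·8| = |-34| = 34, but d(8, 2) = |7·8 - 6·2| = |44| = 44. Since 34 ≠ 44, d(x,y) ≠ d(y,x) in general.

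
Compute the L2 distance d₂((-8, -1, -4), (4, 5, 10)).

√(Σ(x_i - y_i)²) = √((-8 - 4)² + (-1 - 5)² + (-4 - 10)²)
= √((-12)² + (-6)² + (-14)²) = √(144 + 36 + 196) = √376 ≈ 19.3907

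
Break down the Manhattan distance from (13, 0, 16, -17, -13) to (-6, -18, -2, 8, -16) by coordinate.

Σ|x_i - y_i| = |13 - (-6)| + |0 - (-18)| + |16 - (-2)| + |-17 - 8| + |-13 - (-16)| = 19 + 18 + 18 + 25 + 3 = 83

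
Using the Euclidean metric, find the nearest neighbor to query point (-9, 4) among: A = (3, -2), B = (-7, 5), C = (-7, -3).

Distances: d(A) ≈ 13.4164, d(B) ≈ 2.2361, d(C) ≈ 7.2801. Nearest: B = (-7, 5) with distance 2.2361.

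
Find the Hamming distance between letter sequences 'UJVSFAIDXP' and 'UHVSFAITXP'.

Differing positions: 2, 8. Hamming distance = 2.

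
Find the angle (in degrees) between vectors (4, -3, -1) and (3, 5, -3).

With u = (4, -3, -1), v = (3, 5, -3):
u·v = 4·3 + (-3)·5 + (-1)·(-3) = 12 + (-15) + 3 = 0.
|u| = √(4² + (-3)² + (-1)²) = √26, |v| = √(3² + 5² + (-3)²) = √43, so |u||v| = √(26·43) = √1118.
cos θ = (u·v)/(|u||v|) = 0/√1118 = 0 (the vectors are orthogonal)
θ = arccos(0) = 90°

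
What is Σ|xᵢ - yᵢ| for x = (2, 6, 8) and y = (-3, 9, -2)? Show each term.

Σ|x_i - y_i| = |2 - (-3)| + |6 - 9| + |8 - (-2)| = 5 + 3 + 10 = 18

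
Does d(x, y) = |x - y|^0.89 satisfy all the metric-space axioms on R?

Yes. With 0 < p = 0.89 ≤ 1, d(x,y) = |x-y|^0.89 is a metric on R. Non-negativity and symmetry are immediate; |x-y|^0.89 = 0 ⟺ |x-y| = 0 ⟺ x = y. For the triangle inequality, the function t ↦ t^0.89 is subadditive on [0,∞) when p ≤ 1, so |x-z|^0.89 ≤ (|x-y| + |y-z|)^0.89 ≤ |x-y|^0.89 + |y-z|^0.89.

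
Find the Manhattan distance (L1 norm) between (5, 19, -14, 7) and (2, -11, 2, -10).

Σ|x_i - y_i| = |5 - 2| + |19 - (-11)| + |-14 - 2| + |7 - (-10)| = 3 + 30 + 16 + 17 = 66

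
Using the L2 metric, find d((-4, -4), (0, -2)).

√(Σ(x_i - y_i)²) = √((-4 - 0)² + (-4 - (-2))²)
= √((-4)² + (-2)²) = √(16 + 4) = √20 ≈ 4.4721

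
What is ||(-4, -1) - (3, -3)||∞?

max(|x_i - y_i|) = max(|-4 - 3|, |-1 - (-3)|) = max(7, 2) = 7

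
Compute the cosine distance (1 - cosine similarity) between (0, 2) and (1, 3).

With u = (0, 2), v = (1, 3):
u·v = 0·1 + 2·3 = 0 + 6 = 6.
|u| = √(0² + 2²) = √4, |v| = √(1² + 3²) = √10, so |u||v| = √(4·10) = √40.
cos θ = (u·v)/(|u||v|) = 6/√40 ≈ 0.9487
Cosine distance = 1 - cos θ ≈ 1 - 0.9487 = 0.0513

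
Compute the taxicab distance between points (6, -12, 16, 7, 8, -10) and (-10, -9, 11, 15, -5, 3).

Σ|x_i - y_i| = |6 - (-10)| + |-12 - (-9)| + |16 - 11| + |7 - 15| + |8 - (-5)| + |-10 - 3| = 16 + 3 + 5 + 8 + 13 + 13 = 58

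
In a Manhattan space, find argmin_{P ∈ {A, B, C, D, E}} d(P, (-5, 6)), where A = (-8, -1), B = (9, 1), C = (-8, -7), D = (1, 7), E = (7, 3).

Distances: d(A) = 10, d(B) = 19, d(C) = 16, d(D) = 7, d(E) = 15. Nearest: D = (1, 7) with distance 7.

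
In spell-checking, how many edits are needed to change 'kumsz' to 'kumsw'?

Let D[i][j] be the edit distance between the first i characters of 'kumsz' and the first j characters of 'kumsw', with D[i][0] = i, D[0][j] = j, and D[i][j] = D[i-1][j-1] if the characters match, else 1 + min(D[i-1][j], D[i][j-1], D[i-1][j-1]). Filling the table (rows: prefixes of 'kumsz', columns: prefixes of 'kumsw'):
     ε  k  u  m  s  w
  ε  0  1  2  3  4  5
  k  1  0  1  2  3  4
  u  2  1  0  1  2  3
  m  3  2  1  0  1  2
  s  4  3  2  1  0  1
  z  5  4  3  2  1  1
The bottom-right entry gives D[5][5] = 1, so no sequence of fewer than 1 edit works. Backtracking through the table gives one optimal edit sequence (1 edit):
  kumsz → kumsw (sub z→w @5)
Edit distance = 1.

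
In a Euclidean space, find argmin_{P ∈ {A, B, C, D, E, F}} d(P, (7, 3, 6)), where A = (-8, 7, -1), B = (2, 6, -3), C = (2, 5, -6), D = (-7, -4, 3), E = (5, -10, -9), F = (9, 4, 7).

Distances: d(A) ≈ 17.0294, d(B) ≈ 10.7238, d(C) ≈ 13.1529, d(D) ≈ 15.9374, d(E) ≈ 19.9499, d(F) ≈ 2.4495. Nearest: F = (9, 4, 7) with distance 2.4495.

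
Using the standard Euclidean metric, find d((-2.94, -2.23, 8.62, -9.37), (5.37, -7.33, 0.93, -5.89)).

√(Σ(x_i - y_i)²) = √((-2.94 - 5.37)² + (-2.23 - (-7.33))² + (8.62 - 0.93)² + (-9.37 - (-5.89))²)
= √((-8.31)² + 5.1² + 7.69² + (-3.48)²) = √(69.0561 + 26.01 + 59.1361 + 12.1104) = √166.3126 ≈ 12.8962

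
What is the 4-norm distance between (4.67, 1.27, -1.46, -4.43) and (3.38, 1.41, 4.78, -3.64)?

(Σ|x_i - y_i|^4)^(1/4) = (|4.67 - 3.38|^4 + |1.27 - 1.41|^4 + |-1.46 - 4.78|^4 + |-4.43 - (-3.64)|^4)^(1/4)
= (1.29^4 + 0.14^4 + 6.24^4 + 0.79^4)^(1/4) ≈ (2.7692 + 0.0004 + 1516.1367 + 0.3895)^(1/4) = (1519.2958)^(1/4) ≈ 6.2432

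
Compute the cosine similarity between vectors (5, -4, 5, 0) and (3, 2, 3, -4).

With u = (5, -4, 5, 0), v = (3, 2, 3, -4):
u·v = 5·3 + (-4)·2 + 5·3 + 0·(-4) = 15 + (-8) + 15 + 0 = 22.
|u| = √(5² + (-4)² + 5² + 0²) = √66, |v| = √(3² + 2² + 3² + (-4)²) = √38, so |u||v| = √(66·38) = √2508.
cos θ = (u·v)/(|u||v|) = 22/√2508 ≈ 0.4393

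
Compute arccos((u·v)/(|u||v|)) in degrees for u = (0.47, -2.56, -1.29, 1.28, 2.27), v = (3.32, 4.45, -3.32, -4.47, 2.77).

With u = (0.47, -2.56, -1.29, 1.28, 2.27), v = (3.32, 4.45, -3.32, -4.47, 2.77):
u·v = 0.47·3.32 + (-2.56)·4.45 + (-1.29)·(-3.32) + 1.28·(-4.47) + 2.27·2.77 = 1.5604 + (-11.392) + 4.2828 + (-5.7216) + 6.2879 = -4.9825.
|u| = √(0.47² + (-2.56)² + (-1.29)² + 1.28² + 2.27²) = √(0.2209 + 6.5536 + 1.6641 + 1.6384 + 5.1529) = √15.2299, |v| = √(3.32² + 4.45² + (-3.32)² + (-4.47)² + 2.77²) = √(11.0224 + 19.8025 + 11.0224 + 19.9809 + 7.6729) = √69.5011.
cos θ = (u·v)/(|u||v|) = -4.9825/(√15.2299·√69.5011) ≈ -0.153145
θ = arccos(-0.153145) ≈ 98.81°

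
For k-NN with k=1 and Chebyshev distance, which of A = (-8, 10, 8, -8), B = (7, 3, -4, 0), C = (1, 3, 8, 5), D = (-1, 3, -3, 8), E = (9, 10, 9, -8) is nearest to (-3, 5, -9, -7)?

Distances: d(A) = 17, d(B) = 10, d(C) = 17, d(D) = 15, d(E) = 18. Nearest: B = (7, 3, -4, 0) with distance 10.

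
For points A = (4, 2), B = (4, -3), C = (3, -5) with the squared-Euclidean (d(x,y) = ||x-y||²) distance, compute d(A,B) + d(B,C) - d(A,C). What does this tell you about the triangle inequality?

d(A,B) = 0² + 5² = 25, d(B,C) = 1² + 2² = 5, d(A,C) = 1² + 7² = 50.
d(A,B) + d(B,C) - d(A,C) = 25 + 5 - 50 = 30 - 50 = -20. This is < 0, so the triangle inequality FAILS for these points (squared-Euclidean is not a metric).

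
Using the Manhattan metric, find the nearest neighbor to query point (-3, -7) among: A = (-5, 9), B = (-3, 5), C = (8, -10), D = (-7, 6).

Distances: d(A) = 18, d(B) = 12, d(C) = 14, d(D) = 17. Nearest: B = (-3, 5) with distance 12.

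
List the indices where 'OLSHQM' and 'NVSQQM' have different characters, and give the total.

Differing positions: 1, 2, 4. Hamming distance = 3.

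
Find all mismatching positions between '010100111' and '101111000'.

Differing positions: 1, 2, 3, 5, 6, 7, 8, 9. Hamming distance = 8.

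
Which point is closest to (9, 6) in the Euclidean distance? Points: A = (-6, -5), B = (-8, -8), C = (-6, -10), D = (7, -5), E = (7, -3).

Distances: d(A) ≈ 18.6011, d(B) ≈ 22.0227, d(C) ≈ 21.9317, d(D) ≈ 11.1803, d(E) ≈ 9.2195. Nearest: E = (7, -3) with distance 9.2195.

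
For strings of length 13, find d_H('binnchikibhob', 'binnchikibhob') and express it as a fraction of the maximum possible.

Differing positions: none. Hamming distance = 0. The maximum possible Hamming distance for length-13 strings is 13, so d_H/13 = 0/13 = 0.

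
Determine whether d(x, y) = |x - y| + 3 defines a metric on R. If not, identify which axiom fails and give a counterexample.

No. d fails identity of indiscernibles (specifically d(x,x) = 0): d(-3, -3) = |-3 - (-3)| + 3 = 0 + 3 = 3 ≠ 0.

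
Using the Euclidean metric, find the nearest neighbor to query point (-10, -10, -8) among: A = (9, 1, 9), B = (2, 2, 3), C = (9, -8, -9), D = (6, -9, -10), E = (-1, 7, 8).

Distances: d(A) ≈ 27.7669, d(B) ≈ 20.2237, d(C) ≈ 19.1311, d(D) ≈ 16.1555, d(E) ≈ 25.02. Nearest: D = (6, -9, -10) with distance 16.1555.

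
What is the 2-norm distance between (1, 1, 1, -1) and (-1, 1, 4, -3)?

(Σ|x_i - y_i|^2)^(1/2) = (|1 - (-1)|^2 + |1 - 1|^2 + |1 - 4|^2 + |-1 - (-3)|^2)^(1/2)
= (2^2 + 0^2 + 3^2 + 2^2)^(1/2) = (4 + 0 + 9 + 4)^(1/2) = (17)^(1/2) ≈ 4.1231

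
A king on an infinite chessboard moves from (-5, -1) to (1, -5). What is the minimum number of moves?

max(|x_i - y_i|) = max(|-5 - 1|, |-1 - (-5)|) = max(6, 4) = 6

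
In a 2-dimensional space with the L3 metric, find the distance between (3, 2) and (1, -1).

(Σ|x_i - y_i|^3)^(1/3) = (|3 - 1|^3 + |2 - (-1)|^3)^(1/3)
= (2^3 + 3^3)^(1/3) = (8 + 27)^(1/3) = (35)^(1/3) ≈ 3.2711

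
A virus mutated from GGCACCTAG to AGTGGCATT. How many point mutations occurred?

Differing positions: 1, 3, 4, 5, 7, 8, 9. Hamming distance = 7.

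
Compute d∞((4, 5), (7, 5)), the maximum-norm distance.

max(|x_i - y_i|) = max(|4 - 7|, |5 - 5|) = max(3, 0) = 3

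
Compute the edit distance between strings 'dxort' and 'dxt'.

Let D[i][j] be the edit distance between the first i characters of 'dxort' and the first j characters of 'dxt', with D[i][0] = i, D[0][j] = j, and D[i][j] = D[i-1][j-1] if the characters match, else 1 + min(D[i-1][j], D[i][j-1], D[i-1][j-1]). Filling the table (rows: prefixes of 'dxort', columns: prefixes of 'dxt'):
     ε  d  x  t
  ε  0  1  2  3
  d  1  0  1  2
  x  2  1  0  1
  o  3  2  1  1
  r  4  3  2  2
  t  5  4  3  2
The bottom-right entry gives D[5][3] = 2, so no sequence of fewer than 2 edits works. Backtracking through the table gives one optimal edit sequence (2 edits):
  dxort → dxrt (del o @3)
  dxrt → dxt (del r @3)
Edit distance = 2.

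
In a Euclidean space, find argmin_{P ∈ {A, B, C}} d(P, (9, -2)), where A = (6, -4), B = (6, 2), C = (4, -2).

Distances: d(A) ≈ 3.6056, d(B) = 5, d(C) = 5. Nearest: A = (6, -4) with distance 3.6056.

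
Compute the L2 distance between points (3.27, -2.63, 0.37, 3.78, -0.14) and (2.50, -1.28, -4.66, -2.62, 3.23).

(Σ|x_i - y_i|^2)^(1/2) = (|3.27 - 2.5|^2 + |-2.63 - (-1.28)|^2 + |0.37 - (-4.66)|^2 + |3.78 - (-2.62)|^2 + |-0.14 - 3.23|^2)^(1/2)
= (0.77^2 + 1.35^2 + 5.03^2 + 6.4^2 + 3.37^2)^(1/2) = (0.5929 + 1.8225 + 25.3009 + 40.96 + 11.3569)^(1/2) = (80.0332)^(1/2) ≈ 8.9461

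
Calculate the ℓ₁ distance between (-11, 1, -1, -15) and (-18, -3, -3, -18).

Σ|x_i - y_i| = |-11 - (-18)| + |1 - (-3)| + |-1 - (-3)| + |-15 - (-18)| = 7 + 4 + 2 + 3 = 16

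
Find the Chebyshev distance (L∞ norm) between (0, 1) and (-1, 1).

max(|x_i - y_i|) = max(|0 - (-1)|, |1 - 1|) = max(1, 0) = 1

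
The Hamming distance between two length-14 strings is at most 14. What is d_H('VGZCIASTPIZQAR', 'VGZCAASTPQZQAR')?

Differing positions: 5, 10. Hamming distance = 2. The maximum possible Hamming distance for length-14 strings is 14, so d_H/14 = 2/14 ≈ 0.1429.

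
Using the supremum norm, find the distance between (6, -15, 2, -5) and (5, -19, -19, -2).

max(|x_i - y_i|) = max(|6 - 5|, |-15 - (-19)|, |2 - (-19)|, |-5 - (-2)|) = max(1, 4, 21, 3) = 21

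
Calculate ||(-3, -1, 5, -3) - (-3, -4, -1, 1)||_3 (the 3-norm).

(Σ|x_i - y_i|^3)^(1/3) = (|-3 - (-3)|^3 + |-1 - (-4)|^3 + |5 - (-1)|^3 + |-3 - 1|^3)^(1/3)
= (0^3 + 3^3 + 6^3 + 4^3)^(1/3) = (0 + 27 + 216 + 64)^(1/3) = (307)^(1/3) ≈ 6.746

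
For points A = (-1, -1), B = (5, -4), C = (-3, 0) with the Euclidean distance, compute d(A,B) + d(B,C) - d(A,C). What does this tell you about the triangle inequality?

d(A,B) = √(6² + 3²) = √45 ≈ 6.7082, d(B,C) = √(8² + 4²) = √80 ≈ 8.9443, d(A,C) = √(2² + 1²) = √5 ≈ 2.2361.
d(A,B) + d(B,C) - d(A,C) = 6.7082 + 8.9443 - 2.2361 = 15.6525 - 2.2361 = 13.4164 (to 4 decimal places). This is ≥ 0, so the triangle inequality holds for these points.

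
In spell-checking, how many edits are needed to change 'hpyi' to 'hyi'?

Let D[i][j] be the edit distance between the first i characters of 'hpyi' and the first j characters of 'hyi', with D[i][0] = i, D[0][j] = j, and D[i][j] = D[i-1][j-1] if the characters match, else 1 + min(D[i-1][j], D[i][j-1], D[i-1][j-1]). Filling the table (rows: prefixes of 'hpyi', columns: prefixes of 'hyi'):
     ε  h  y  i
  ε  0  1  2  3
  h  1  0  1  2
  p  2  1  1  2
  y  3  2  1  2
  i  4  3  2  1
The bottom-right entry gives D[4][3] = 1, so no sequence of fewer than 1 edit works. Backtracking through the table gives one optimal edit sequence (1 edit):
  hpyi → hyi (del p @2)
Edit distance = 1.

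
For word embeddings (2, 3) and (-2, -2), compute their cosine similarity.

With u = (2, 3), v = (-2, -2):
u·v = 2·(-2) + 3·(-2) = (-4) + (-6) = -10.
|u| = √(2² + 3²) = √13, |v| = √((-2)² + (-2)²) = √8, so |u||v| = √(13·8) = √104.
cos θ = (u·v)/(|u||v|) = -10/√104 ≈ -0.9806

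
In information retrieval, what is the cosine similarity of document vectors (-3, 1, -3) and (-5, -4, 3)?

With u = (-3, 1, -3), v = (-5, -4, 3):
u·v = (-3)·(-5) + 1·(-4) + (-3)·3 = 15 + (-4) + (-9) = 2.
|u| = √((-3)² + 1² + (-3)²) = √19, |v| = √((-5)² + (-4)² + 3²) = √50, so |u||v| = √(19·50) = √950.
cos θ = (u·v)/(|u||v|) = 2/√950 ≈ 0.0649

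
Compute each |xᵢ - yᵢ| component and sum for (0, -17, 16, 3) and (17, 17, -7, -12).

Σ|x_i - y_i| = |0 - 17| + |-17 - 17| + |16 - (-7)| + |3 - (-12)| = 17 + 34 + 23 + 15 = 89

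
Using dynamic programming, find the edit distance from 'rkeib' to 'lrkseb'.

Let D[i][j] be the edit distance between the first i characters of 'rkeib' and the first j characters of 'lrkseb', with D[i][0] = i, D[0][j] = j, and D[i][j] = D[i-1][j-1] if the characters match, else 1 + min(D[i-1][j], D[i][j-1], D[i-1][j-1]). Filling the table (rows: prefixes of 'rkeib', columns: prefixes of 'lrkseb'):
     ε  l  r  k  s  e  b
  ε  0  1  2  3  4  5  6
  r  1  1  1  2  3  4  5
  k  2  2  2  1  2  3  4
  e  3  3  3  2  2  2  3
  i  4  4  4  3  3  3  3
  b  5  5  5  4  4  4  3
The bottom-right entry gives D[5][6] = 3, so no sequence of fewer than 3 edits works. Backtracking through the table gives one optimal edit sequence (3 edits):
  rkeib → lrkeib (ins l @1)
  lrkeib → lrksib (sub e→s @4)
  lrksib → lrkseb (sub i→e @5)
Edit distance = 3.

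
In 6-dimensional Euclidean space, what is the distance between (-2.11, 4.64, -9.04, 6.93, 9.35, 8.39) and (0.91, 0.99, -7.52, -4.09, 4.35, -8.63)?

√(Σ(x_i - y_i)²) = √((-2.11 - 0.91)² + (4.64 - 0.99)² + (-9.04 - (-7.52))² + (6.93 - (-4.09))² + (9.35 - 4.35)² + (8.39 - (-8.63))²)
= √((-3.02)² + 3.65² + (-1.52)² + 11.02² + 5² + 17.02²) = √(9.1204 + 13.3225 + 2.3104 + 121.4404 + 25 + 289.6804) = √460.8741 ≈ 21.468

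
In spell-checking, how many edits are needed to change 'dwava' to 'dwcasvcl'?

Let D[i][j] be the edit distance between the first i characters of 'dwava' and the first j characters of 'dwcasvcl', with D[i][0] = i, D[0][j] = j, and D[i][j] = D[i-1][j-1] if the characters match, else 1 + min(D[i-1][j], D[i][j-1], D[i-1][j-1]). Filling the table (rows: prefixes of 'dwava', columns: prefixes of 'dwcasvcl'):
     ε  d  w  c  a  s  v  c  l
  ε  0  1  2  3  4  5  6  7  8
  d  1  0  1  2  3  4  5  6  7
  w  2  1  0  1  2  3  4  5  6
  a  3  2  1  1  1  2  3  4  5
  v  4  3  2  2  2  2  2  3  4
  a  5  4  3  3  2  3  3  3  4
The bottom-right entry gives D[5][8] = 4, so no sequence of fewer than 4 edits works. Backtracking through the table gives one optimal edit sequence (4 edits):
  dwava → dwcava (ins c @3)
  dwcava → dwcasva (ins s @5)
  dwcasva → dwcasvca (ins c @7)
  dwcasvca → dwcasvcl (sub a→l @8)
Edit distance = 4.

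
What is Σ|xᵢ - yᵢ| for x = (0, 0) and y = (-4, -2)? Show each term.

Σ|x_i - y_i| = |0 - (-4)| + |0 - (-2)| = 4 + 2 = 6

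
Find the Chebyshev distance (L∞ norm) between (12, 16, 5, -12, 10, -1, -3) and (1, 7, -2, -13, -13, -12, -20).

max(|x_i - y_i|) = max(|12 - 1|, |16 - 7|, |5 - (-2)|, |-12 - (-13)|, |10 - (-13)|, |-1 - (-12)|, |-3 - (-20)|) = max(11, 9, 7, 1, 23, 11, 17) = 23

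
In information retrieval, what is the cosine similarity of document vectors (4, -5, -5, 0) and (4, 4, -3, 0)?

With u = (4, -5, -5, 0), v = (4, 4, -3, 0):
u·v = 4·4 + (-5)·4 + (-5)·(-3) + 0·0 = 16 + (-20) + 15 + 0 = 11.
|u| = √(4² + (-5)² + (-5)² + 0²) = √66, |v| = √(4² + 4² + (-3)² + 0²) = √41, so |u||v| = √(66·41) = √2706.
cos θ = (u·v)/(|u||v|) = 11/√2706 ≈ 0.2115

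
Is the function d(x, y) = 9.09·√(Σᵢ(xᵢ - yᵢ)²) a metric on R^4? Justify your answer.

Yes. The L2 (Euclidean) norm induces a metric on R^4, and multiplying a metric by a positive constant 9.09 > 0 preserves all four axioms: non-negativity (9.09·||x-y|| ≥ 0), identity (9.09·||x-y|| = 0 ⟺ ||x-y|| = 0 ⟺ x = y), symmetry (||x-y|| = ||y-x||), and the triangle inequality (9.09·||x-z|| ≤ 9.09·||x-y|| + 9.09·||y-z||). So d is a metric.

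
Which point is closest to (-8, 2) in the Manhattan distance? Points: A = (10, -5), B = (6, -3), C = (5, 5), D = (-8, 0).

Distances: d(A) = 25, d(B) = 19, d(C) = 16, d(D) = 2. Nearest: D = (-8, 0) with distance 2.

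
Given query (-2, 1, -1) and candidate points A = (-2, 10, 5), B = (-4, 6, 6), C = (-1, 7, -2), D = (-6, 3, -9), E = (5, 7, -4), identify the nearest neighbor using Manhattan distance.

Distances: d(A) = 15, d(B) = 14, d(C) = 8, d(D) = 14, d(E) = 16. Nearest: C = (-1, 7, -2) with distance 8.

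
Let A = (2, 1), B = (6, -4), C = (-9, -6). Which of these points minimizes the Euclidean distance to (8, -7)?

Distances: d(A) = 10, d(B) ≈ 3.6056, d(C) ≈ 17.0294. Nearest: B = (6, -4) with distance 3.6056.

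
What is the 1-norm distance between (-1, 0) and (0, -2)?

Σ|x_i - y_i| = |-1 - 0| + |0 - (-2)| = 1 + 2 = 3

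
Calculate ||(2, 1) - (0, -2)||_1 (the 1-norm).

Σ|x_i - y_i| = |2 - 0| + |1 - (-2)| = 2 + 3 = 5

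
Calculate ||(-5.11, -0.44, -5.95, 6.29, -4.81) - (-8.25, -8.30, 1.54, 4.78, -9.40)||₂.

√(Σ(x_i - y_i)²) = √((-5.11 - (-8.25))² + (-0.44 - (-8.3))² + (-5.95 - 1.54)² + (6.29 - 4.78)² + (-4.81 - (-9.4))²)
= √(3.14² + 7.86² + (-7.49)² + 1.51² + 4.59²) = √(9.8596 + 61.7796 + 56.1001 + 2.2801 + 21.0681) = √151.0875 ≈ 12.2918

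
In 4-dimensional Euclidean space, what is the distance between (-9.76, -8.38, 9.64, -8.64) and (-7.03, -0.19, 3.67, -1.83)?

√(Σ(x_i - y_i)²) = √((-9.76 - (-7.03))² + (-8.38 - (-0.19))² + (9.64 - 3.67)² + (-8.64 - (-1.83))²)
= √((-2.73)² + (-8.19)² + 5.97² + (-6.81)²) = √(7.4529 + 67.0761 + 35.6409 + 46.3761) = √156.546 ≈ 12.5118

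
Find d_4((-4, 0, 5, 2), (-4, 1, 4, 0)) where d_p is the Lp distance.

(Σ|x_i - y_i|^4)^(1/4) = (|-4 - (-4)|^4 + |0 - 1|^4 + |5 - 4|^4 + |2 - 0|^4)^(1/4)
= (0^4 + 1^4 + 1^4 + 2^4)^(1/4) = (0 + 1 + 1 + 16)^(1/4) = (18)^(1/4) ≈ 2.0598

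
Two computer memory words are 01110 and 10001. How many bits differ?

Differing positions: 1, 2, 3, 4, 5. Hamming distance = 5.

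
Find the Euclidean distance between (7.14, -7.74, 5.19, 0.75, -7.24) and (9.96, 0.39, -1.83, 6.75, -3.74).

√(Σ(x_i - y_i)²) = √((7.14 - 9.96)² + (-7.74 - 0.39)² + (5.19 - (-1.83))² + (0.75 - 6.75)² + (-7.24 - (-3.74))²)
= √((-2.82)² + (-8.13)² + 7.02² + (-6)² + (-3.5)²) = √(7.9524 + 66.0969 + 49.2804 + 36 + 12.25) = √171.5797 ≈ 13.0988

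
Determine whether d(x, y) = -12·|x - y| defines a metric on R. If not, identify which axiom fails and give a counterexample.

No. With c = -12 < 0, d fails non-negativity: d(1, 3) = -12·|1 - 3| = -12·2 = -24 < 0.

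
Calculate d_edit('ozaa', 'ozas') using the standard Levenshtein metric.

Let D[i][j] be the edit distance between the first i characters of 'ozaa' and the first j characters of 'ozas', with D[i][0] = i, D[0][j] = j, and D[i][j] = D[i-1][j-1] if the characters match, else 1 + min(D[i-1][j], D[i][j-1], D[i-1][j-1]). Filling the table (rows: prefixes of 'ozaa', columns: prefixes of 'ozas'):
     ε  o  z  a  s
  ε  0  1  2  3  4
  o  1  0  1  2  3
  z  2  1  0  1  2
  a  3  2  1  0  1
  a  4  3  2  1  1
The bottom-right entry gives D[4][4] = 1, so no sequence of fewer than 1 edit works. Backtracking through the table gives one optimal edit sequence (1 edit):
  ozaa → ozas (sub a→s @4)
Edit distance = 1.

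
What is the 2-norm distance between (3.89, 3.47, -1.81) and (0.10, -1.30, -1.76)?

(Σ|x_i - y_i|^2)^(1/2) = (|3.89 - 0.1|^2 + |3.47 - (-1.3)|^2 + |-1.81 - (-1.76)|^2)^(1/2)
= (3.79^2 + 4.77^2 + 0.05^2)^(1/2) = (14.3641 + 22.7529 + 0.0025)^(1/2) = (37.1195)^(1/2) ≈ 6.0926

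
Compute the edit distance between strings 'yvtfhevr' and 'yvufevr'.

Let D[i][j] be the edit distance between the first i characters of 'yvtfhevr' and the first j characters of 'yvufevr', with D[i][0] = i, D[0][j] = j, and D[i][j] = D[i-1][j-1] if the characters match, else 1 + min(D[i-1][j], D[i][j-1], D[i-1][j-1]). Filling the table (rows: prefixes of 'yvtfhevr', columns: prefixes of 'yvufevr'):
     ε  y  v  u  f  e  v  r
  ε  0  1  2  3  4  5  6  7
  y  1  0  1  2  3  4  5  6
  v  2  1  0  1  2  3  4  5
  t  3  2  1  1  2  3  4  5
  f  4  3  2  2  1  2  3  4
  h  5  4  3  3  2  2  3  4
  e  6  5  4  4  3  2  3  4
  v  7  6  5  5  4  3  2  3
  r  8  7  6  6  5  4  3  2
The bottom-right entry gives D[8][7] = 2, so no sequence of fewer than 2 edits works. Backtracking through the table gives one optimal edit sequence (2 edits):
  yvtfhevr → yvufhevr (sub t→u @3)
  yvufhevr → yvufevr (del h @5)
Edit distance = 2.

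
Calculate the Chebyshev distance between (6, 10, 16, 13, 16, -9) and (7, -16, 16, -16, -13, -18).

max(|x_i - y_i|) = max(|6 - 7|, |10 - (-16)|, |16 - 16|, |13 - (-16)|, |16 - (-13)|, |-9 - (-18)|) = max(1, 26, 0, 29, 29, 9) = 29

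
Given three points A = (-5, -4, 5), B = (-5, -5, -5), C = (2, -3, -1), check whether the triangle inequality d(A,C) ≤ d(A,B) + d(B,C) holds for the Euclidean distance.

d(A,B) = √(0² + 1² + 10²) = √101 ≈ 10.0499, d(B,C) = √(7² + 2² + 4²) = √69 ≈ 8.3066, d(A,C) = √(7² + 1² + 6²) = √86 ≈ 9.2736.
d(A,C) ≈ 9.2736 ≤ 10.0499 + 8.3066 = 18.3565. Triangle inequality is satisfied.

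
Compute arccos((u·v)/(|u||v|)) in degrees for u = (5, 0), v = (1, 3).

With u = (5, 0), v = (1, 3):
u·v = 5·1 + 0·3 = 5 + 0 = 5.
|u| = √(5² + 0²) = √25, |v| = √(1² + 3²) = √10, so |u||v| = √(25·10) = √250.
cos θ = (u·v)/(|u||v|) = 5/√250 ≈ 0.316228
θ = arccos(0.316228) ≈ 71.57°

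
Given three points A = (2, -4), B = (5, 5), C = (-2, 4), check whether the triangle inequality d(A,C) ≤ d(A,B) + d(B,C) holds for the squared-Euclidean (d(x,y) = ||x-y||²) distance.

d(A,B) = 3² + 9² = 90, d(B,C) = 7² + 1² = 50, d(A,C) = 4² + 8² = 80.
d(A,C) = 80 ≤ 90 + 50 = 140. Triangle inequality is satisfied.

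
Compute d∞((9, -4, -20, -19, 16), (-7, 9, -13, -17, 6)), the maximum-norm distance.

max(|x_i - y_i|) = max(|9 - (-7)|, |-4 - 9|, |-20 - (-13)|, |-19 - (-17)|, |16 - 6|) = max(16, 13, 7, 2, 10) = 16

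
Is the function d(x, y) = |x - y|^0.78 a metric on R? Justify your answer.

Yes. With 0 < p = 0.78 ≤ 1, d(x,y) = |x-y|^0.78 is a metric on R. Non-negativity and symmetry are immediate; |x-y|^0.78 = 0 ⟺ |x-y| = 0 ⟺ x = y. For the triangle inequality, the function t ↦ t^0.78 is subadditive on [0,∞) when p ≤ 1, so |x-z|^0.78 ≤ (|x-y| + |y-z|)^0.78 ≤ |x-y|^0.78 + |y-z|^0.78.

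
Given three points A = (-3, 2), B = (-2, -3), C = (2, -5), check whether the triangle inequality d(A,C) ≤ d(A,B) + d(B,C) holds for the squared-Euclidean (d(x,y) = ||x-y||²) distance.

d(A,B) = 1² + 5² = 26, d(B,C) = 4² + 2² = 20, d(A,C) = 5² + 7² = 74.
d(A,C) = 74 > 26 + 20 = 46. Triangle inequality is VIOLATED. (Squared-Euclidean is not a metric — this is a counterexample.)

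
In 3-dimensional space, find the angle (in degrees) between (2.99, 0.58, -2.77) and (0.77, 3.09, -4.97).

With u = (2.99, 0.58, -2.77), v = (0.77, 3.09, -4.97):
u·v = 2.99·0.77 + 0.58·3.09 + (-2.77)·(-4.97) = 2.3023 + 1.7922 + 13.7669 = 17.8614.
|u| = √(2.99² + 0.58² + (-2.77)²) = √(8.9401 + 0.3364 + 7.6729) = √16.9494, |v| = √(0.77² + 3.09² + (-4.97)²) = √(0.5929 + 9.5481 + 24.7009) = √34.8419.
cos θ = (u·v)/(|u||v|) = 17.8614/(√16.9494·√34.8419) ≈ 0.735
θ = arccos(0.735) ≈ 42.69°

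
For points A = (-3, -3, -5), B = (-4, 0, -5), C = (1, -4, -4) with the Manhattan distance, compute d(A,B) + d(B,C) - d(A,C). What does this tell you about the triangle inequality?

d(A,B) = 1 + 3 + 0 = 4, d(B,C) = 5 + 4 + 1 = 10, d(A,C) = 4 + 1 + 1 = 6.
d(A,B) + d(B,C) - d(A,C) = 4 + 10 - 6 = 14 - 6 = 8. This is ≥ 0, so the triangle inequality holds for these points.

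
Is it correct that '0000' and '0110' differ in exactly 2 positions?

Differing positions: 2, 3. Hamming distance = 2, so the claim is true.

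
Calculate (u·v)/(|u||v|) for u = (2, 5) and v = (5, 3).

With u = (2, 5), v = (5, 3):
u·v = 2·5 + 5·3 = 10 + 15 = 25.
|u| = √(2² + 5²) = √29, |v| = √(5² + 3²) = √34, so |u||v| = √(29·34) = √986.
cos θ = (u·v)/(|u||v|) = 25/√986 ≈ 0.7962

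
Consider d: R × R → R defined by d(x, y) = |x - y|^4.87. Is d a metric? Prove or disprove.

No. d(x,y) = |x-y|^4.87 fails the triangle inequality since p = 4.87 > 1. Counterexample: x = -4, y = -3, z = 1. d(x,z) = |-4 - 1|^4.87 = 5^4.87 ≈ 2535.0348, but d(x,y) + d(y,z) = 1^4.87 + 4^4.87 ≈ 1 + 855.13 = 856.13. Since 2535.0348 > 856.13, the triangle inequality is violated.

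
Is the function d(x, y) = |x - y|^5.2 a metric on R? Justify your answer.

No. d(x,y) = |x-y|^5.2 fails the triangle inequality since p = 5.2 > 1. Counterexample: x = 1, y = 10, z = 11. d(x,z) = |1 - 11|^5.2 = 10^5.2 ≈ 158489.3192, but d(x,y) + d(y,z) = 9^5.2 + 1^5.2 ≈ 91634.9293 + 1 = 91635.9293. Since 158489.3192 > 91635.9293, the triangle inequality is violated.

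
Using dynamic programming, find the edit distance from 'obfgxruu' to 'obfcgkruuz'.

Let D[i][j] be the edit distance between the first i characters of 'obfgxruu' and the first j characters of 'obfcgkruuz', with D[i][0] = i, D[0][j] = j, and D[i][j] = D[i-1][j-1] if the characters match, else 1 + min(D[i-1][j], D[i][j-1], D[i-1][j-1]). Filling the table (rows: prefixes of 'obfgxruu', columns: prefixes of 'obfcgkruuz'):
     ε  o  b  f  c  g  k  r  u  u  z
  ε  0  1  2  3  4  5  6  7  8  9 10
  o  1  0  1  2  3  4  5  6  7  8  9
  b  2  1  0  1  2  3  4  5  6  7  8
  f  3  2  1  0  1  2  3  4  5  6  7
  g  4  3  2  1  1  1  2  3  4  5  6
  x  5  4  3  2  2  2  2  3  4  5  6
  r  6  5  4  3  3  3  3  2  3  4  5
  u  7  6  5  4  4  4  4  3  2  3  4
  u  8  7  6  5  5  5  5  4  3  2  3
The bottom-right entry gives D[8][10] = 3, so no sequence of fewer than 3 edits works. Backtracking through the table gives one optimal edit sequence (3 edits):
  obfgxruu → obfcgxruu (ins c @4)
  obfcgxruu → obfcgkruu (sub x→k @6)
  obfcgkruu → obfcgkruuz (ins z @10)
Edit distance = 3.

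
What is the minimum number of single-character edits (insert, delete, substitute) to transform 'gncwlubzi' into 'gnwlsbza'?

Let D[i][j] be the edit distance between the first i characters of 'gncwlubzi' and the first j characters of 'gnwlsbza', with D[i][0] = i, D[0][j] = j, and D[i][j] = D[i-1][j-1] if the characters match, else 1 + min(D[i-1][j], D[i][j-1], D[i-1][j-1]). Filling the table (rows: prefixes of 'gncwlubzi', columns: prefixes of 'gnwlsbza'):
     ε  g  n  w  l  s  b  z  a
  ε  0  1  2  3  4  5  6  7  8
  g  1  0  1  2  3  4  5  6  7
  n  2  1  0  1  2  3  4  5  6
  c  3  2  1  1  2  3  4  5  6
  w  4  3  2  1  2  3  4  5  6
  l  5  4  3  2  1  2  3  4  5
  u  6  5  4  3  2  2  3  4  5
  b  7  6  5  4  3  3  2  3  4
  z  8  7  6  5  4  4  3  2  3
  i  9  8  7  6  5  5  4  3  3
The bottom-right entry gives D[9][8] = 3, so no sequence of fewer than 3 edits works. Backtracking through the table gives one optimal edit sequence (3 edits):
  gncwlubzi → gnwlubzi (del c @3)
  gnwlubzi → gnwlsbzi (sub u→s @5)
  gnwlsbzi → gnwlsbza (sub i→a @8)
Edit distance = 3.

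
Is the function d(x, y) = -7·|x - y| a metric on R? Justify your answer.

No. With c = -7 < 0, d fails non-negativity: d(2, 3) = -7·|2 - 3| = -7·1 = -7 < 0.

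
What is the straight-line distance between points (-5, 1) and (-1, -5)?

√(Σ(x_i - y_i)²) = √((-5 - (-1))² + (1 - (-5))²)
= √((-4)² + 6²) = √(16 + 36) = √52 ≈ 7.2111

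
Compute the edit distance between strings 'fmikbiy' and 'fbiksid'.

Let D[i][j] be the edit distance between the first i characters of 'fmikbiy' and the first j characters of 'fbiksid', with D[i][0] = i, D[0][j] = j, and D[i][j] = D[i-1][j-1] if the characters match, else 1 + min(D[i-1][j], D[i][j-1], D[i-1][j-1]). Filling the table (rows: prefixes of 'fmikbiy', columns: prefixes of 'fbiksid'):
     ε  f  b  i  k  s  i  d
  ε  0  1  2  3  4  5  6  7
  f  1  0  1  2  3  4  5  6
  m  2  1  1  2  3  4  5  6
  i  3  2  2  1  2  3  4  5
  k  4  3  3  2  1  2  3  4
  b  5  4  3  3  2  2  3  4
  i  6  5  4  3  3  3  2  3
  y  7  6  5  4  4  4  3  3
The bottom-right entry gives D[7][7] = 3, so no sequence of fewer than 3 edits works. Backtracking through the table gives one optimal edit sequence (3 edits):
  fmikbiy → fbikbiy (sub m→b @2)
  fbikbiy → fbiksiy (sub b→s @5)
  fbiksiy → fbiksid (sub y→d @7)
Edit distance = 3.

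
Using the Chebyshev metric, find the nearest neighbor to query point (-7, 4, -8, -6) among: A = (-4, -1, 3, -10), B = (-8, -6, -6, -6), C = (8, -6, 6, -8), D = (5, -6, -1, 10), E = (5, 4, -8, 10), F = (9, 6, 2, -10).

Distances: d(A) = 11, d(B) = 10, d(C) = 15, d(D) = 16, d(E) = 16, d(F) = 16. Nearest: B = (-8, -6, -6, -6) with distance 10.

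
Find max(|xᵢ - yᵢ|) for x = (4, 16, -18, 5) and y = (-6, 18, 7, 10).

max(|x_i - y_i|) = max(|4 - (-6)|, |16 - 18|, |-18 - 7|, |5 - 10|) = max(10, 2, 25, 5) = 25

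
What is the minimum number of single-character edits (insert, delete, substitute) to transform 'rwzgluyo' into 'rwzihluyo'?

Let D[i][j] be the edit distance between the first i characters of 'rwzgluyo' and the first j characters of 'rwzihluyo', with D[i][0] = i, D[0][j] = j, and D[i][j] = D[i-1][j-1] if the characters match, else 1 + min(D[i-1][j], D[i][j-1], D[i-1][j-1]). Filling the table (rows: prefixes of 'rwzgluyo', columns: prefixes of 'rwzihluyo'):
     ε  r  w  z  i  h  l  u  y  o
  ε  0  1  2  3  4  5  6  7  8  9
  r  1  0  1  2  3  4  5  6  7  8
  w  2  1  0  1  2  3  4  5  6  7
  z  3  2  1  0  1  2  3  4  5  6
  g  4  3  2  1  1  2  3  4  5  6
  l  5  4  3  2  2  2  2  3  4  5
  u  6  5  4  3  3  3  3  2  3  4
  y  7  6  5  4  4  4  4  3  2  3
  o  8  7  6  5  5  5  5  4  3  2
The bottom-right entry gives D[8][9] = 2, so no sequence of fewer than 2 edits works. Backtracking through the table gives one optimal edit sequence (2 edits):
  rwzgluyo → rwzigluyo (ins i @4)
  rwzigluyo → rwzihluyo (sub g→h @5)
Edit distance = 2.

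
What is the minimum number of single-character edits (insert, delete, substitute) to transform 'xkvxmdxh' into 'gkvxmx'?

Let D[i][j] be the edit distance between the first i characters of 'xkvxmdxh' and the first j characters of 'gkvxmx', with D[i][0] = i, D[0][j] = j, and D[i][j] = D[i-1][j-1] if the characters match, else 1 + min(D[i-1][j], D[i][j-1], D[i-1][j-1]). Filling the table (rows: prefixes of 'xkvxmdxh', columns: prefixes of 'gkvxmx'):
     ε  g  k  v  x  m  x
  ε  0  1  2  3  4  5  6
  x  1  1  2  3  3  4  5
  k  2  2  1  2  3  4  5
  v  3  3  2  1  2  3  4
  x  4  4  3  2  1  2  3
  m  5  5  4  3  2  1  2
  d  6  6  5  4  3  2  2
  x  7  7  6  5  4  3  2
  h  8  8  7  6  5  4  3
The bottom-right entry gives D[8][6] = 3, so no sequence of fewer than 3 edits works. Backtracking through the table gives one optimal edit sequence (3 edits):
  xkvxmdxh → gkvxmdxh (sub x→g @1)
  gkvxmdxh → gkvxmxh (del d @6)
  gkvxmxh → gkvxmx (del h @7)
Edit distance = 3.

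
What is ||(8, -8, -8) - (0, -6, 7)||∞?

max(|x_i - y_i|) = max(|8 - 0|, |-8 - (-6)|, |-8 - 7|) = max(8, 2, 15) = 15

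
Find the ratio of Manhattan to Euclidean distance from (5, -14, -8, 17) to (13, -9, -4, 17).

L1 = |5 - 13| + |-14 - (-9)| + |-8 - (-4)| + |17 - 17| = 8 + 5 + 4 + 0 = 17
L2 = √(8² + 5² + 4² + 0²) = √105 ≈ 10.247
L1 ≥ L2 always (equality iff movement is along one axis); L1 > L2 here.
Ratio L1/L2 = 17/√105 ≈ 1.659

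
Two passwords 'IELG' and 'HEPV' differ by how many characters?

Differing positions: 1, 3, 4. Hamming distance = 3.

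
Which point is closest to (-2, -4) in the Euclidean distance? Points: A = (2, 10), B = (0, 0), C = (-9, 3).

Distances: d(A) ≈ 14.5602, d(B) ≈ 4.4721, d(C) ≈ 9.8995. Nearest: B = (0, 0) with distance 4.4721.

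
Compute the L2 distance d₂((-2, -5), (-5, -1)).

√(Σ(x_i - y_i)²) = √((-2 - (-5))² + (-5 - (-1))²)
= √(3² + (-4)²) = √(9 + 16) = √25 = 5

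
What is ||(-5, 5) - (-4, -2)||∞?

max(|x_i - y_i|) = max(|-5 - (-4)|, |5 - (-2)|) = max(1, 7) = 7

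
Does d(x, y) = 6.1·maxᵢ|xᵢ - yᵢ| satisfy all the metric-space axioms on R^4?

Yes. The L∞ (Chebyshev) norm induces a metric on R^4, and multiplying a metric by a positive constant 6.1 > 0 preserves all four axioms: non-negativity (6.1·||x-y|| ≥ 0), identity (6.1·||x-y|| = 0 ⟺ ||x-y|| = 0 ⟺ x = y), symmetry (||x-y|| = ||y-x||), and the triangle inequality (6.1·||x-z|| ≤ 6.1·||x-y|| + 6.1·||y-z||). So d is a metric.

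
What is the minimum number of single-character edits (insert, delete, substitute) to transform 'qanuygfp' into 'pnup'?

Let D[i][j] be the edit distance between the first i characters of 'qanuygfp' and the first j characters of 'pnup', with D[i][0] = i, D[0][j] = j, and D[i][j] = D[i-1][j-1] if the characters match, else 1 + min(D[i-1][j], D[i][j-1], D[i-1][j-1]). Filling the table (rows: prefixes of 'qanuygfp', columns: prefixes of 'pnup'):
     ε  p  n  u  p
  ε  0  1  2  3  4
  q  1  1  2  3  4
  a  2  2  2  3  4
  n  3  3  2  3  4
  u  4  4  3  2  3
  y  5  5  4  3  3
  g  6  6  5  4  4
  f  7  7  6  5  5
  p  8  7  7  6  5
The bottom-right entry gives D[8][4] = 5, so no sequence of fewer than 5 edits works. Backtracking through the table gives one optimal edit sequence (5 edits):
  qanuygfp → anuygfp (del q @1)
  anuygfp → pnuygfp (sub a→p @1)
  pnuygfp → pnugfp (del y @4)
  pnugfp → pnufp (del g @4)
  pnufp → pnup (del f @4)
Edit distance = 5.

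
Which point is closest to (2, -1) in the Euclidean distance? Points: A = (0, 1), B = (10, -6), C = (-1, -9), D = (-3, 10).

Distances: d(A) ≈ 2.8284, d(B) ≈ 9.434, d(C) ≈ 8.544, d(D) ≈ 12.083. Nearest: A = (0, 1) with distance 2.8284.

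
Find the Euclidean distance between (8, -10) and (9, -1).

√(Σ(x_i - y_i)²) = √((8 - 9)² + (-10 - (-1))²)
= √((-1)² + (-9)²) = √(1 + 81) = √82 ≈ 9.0554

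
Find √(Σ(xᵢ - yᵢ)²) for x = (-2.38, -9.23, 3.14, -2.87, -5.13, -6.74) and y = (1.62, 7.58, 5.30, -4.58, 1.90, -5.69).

√(Σ(x_i - y_i)²) = √((-2.38 - 1.62)² + (-9.23 - 7.58)² + (3.14 - 5.3)² + (-2.87 - (-4.58))² + (-5.13 - 1.9)² + (-6.74 - (-5.69))²)
= √((-4)² + (-16.81)² + (-2.16)² + 1.71² + (-7.03)² + (-1.05)²) = √(16 + 282.5761 + 4.6656 + 2.9241 + 49.4209 + 1.1025) = √356.6892 ≈ 18.8862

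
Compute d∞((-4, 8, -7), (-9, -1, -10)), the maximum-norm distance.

max(|x_i - y_i|) = max(|-4 - (-9)|, |8 - (-1)|, |-7 - (-10)|) = max(5, 9, 3) = 9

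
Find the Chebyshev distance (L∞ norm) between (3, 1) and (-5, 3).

max(|x_i - y_i|) = max(|3 - (-5)|, |1 - 3|) = max(8, 2) = 8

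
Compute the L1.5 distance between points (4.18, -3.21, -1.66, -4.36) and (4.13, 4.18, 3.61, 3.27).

(Σ|x_i - y_i|^1.5)^(1/1.5) = (|4.18 - 4.13|^1.5 + |-3.21 - 4.18|^1.5 + |-1.66 - 3.61|^1.5 + |-4.36 - 3.27|^1.5)^(1/1.5)
= (0.05^1.5 + 7.39^1.5 + 5.27^1.5 + 7.63^1.5)^(1/1.5) ≈ (0.0112 + 20.0894 + 12.0981 + 21.0759)^(1/1.5) = (53.2746)^(1/1.5) ≈ 14.1584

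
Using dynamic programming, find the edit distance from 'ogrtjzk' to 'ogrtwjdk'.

Let D[i][j] be the edit distance between the first i characters of 'ogrtjzk' and the first j characters of 'ogrtwjdk', with D[i][0] = i, D[0][j] = j, and D[i][j] = D[i-1][j-1] if the characters match, else 1 + min(D[i-1][j], D[i][j-1], D[i-1][j-1]). Filling the table (rows: prefixes of 'ogrtjzk', columns: prefixes of 'ogrtwjdk'):
     ε  o  g  r  t  w  j  d  k
  ε  0  1  2  3  4  5  6  7  8
  o  1  0  1  2  3  4  5  6  7
  g  2  1  0  1  2  3  4  5  6
  r  3  2  1  0  1  2  3  4  5
  t  4  3  2  1  0  1  2  3  4
  j  5  4  3  2  1  1  1  2  3
  z  6  5  4  3  2  2  2  2  3
  k  7  6  5  4  3  3  3  3  2
The bottom-right entry gives D[7][8] = 2, so no sequence of fewer than 2 edits works. Backtracking through the table gives one optimal edit sequence (2 edits):
  ogrtjzk → ogrtwjzk (ins w @5)
  ogrtwjzk → ogrtwjdk (sub z→d @7)
Edit distance = 2.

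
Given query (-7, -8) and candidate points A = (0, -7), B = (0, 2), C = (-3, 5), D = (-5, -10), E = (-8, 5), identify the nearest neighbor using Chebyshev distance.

Distances: d(A) = 7, d(B) = 10, d(C) = 13, d(D) = 2, d(E) = 13. Nearest: D = (-5, -10) with distance 2.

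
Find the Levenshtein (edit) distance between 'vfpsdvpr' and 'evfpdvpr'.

Let D[i][j] be the edit distance between the first i characters of 'vfpsdvpr' and the first j characters of 'evfpdvpr', with D[i][0] = i, D[0][j] = j, and D[i][j] = D[i-1][j-1] if the characters match, else 1 + min(D[i-1][j], D[i][j-1], D[i-1][j-1]). Filling the table (rows: prefixes of 'vfpsdvpr', columns: prefixes of 'evfpdvpr'):
     ε  e  v  f  p  d  v  p  r
  ε  0  1  2  3  4  5  6  7  8
  v  1  1  1  2  3  4  5  6  7
  f  2  2  2  1  2  3  4  5  6
  p  3  3  3  2  1  2  3  4  5
  s  4  4  4  3  2  2  3  4  5
  d  5  5  5  4  3  2  3  4  5
  v  6  6  5  5  4  3  2  3  4
  p  7  7  6  6  5  4  3  2  3
  r  8  8  7  7  6  5  4  3  2
The bottom-right entry gives D[8][8] = 2, so no sequence of fewer than 2 edits works. Backtracking through the table gives one optimal edit sequence (2 edits):
  vfpsdvpr → evfpsdvpr (ins e @1)
  evfpsdvpr → evfpdvpr (del s @5)
Edit distance = 2.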